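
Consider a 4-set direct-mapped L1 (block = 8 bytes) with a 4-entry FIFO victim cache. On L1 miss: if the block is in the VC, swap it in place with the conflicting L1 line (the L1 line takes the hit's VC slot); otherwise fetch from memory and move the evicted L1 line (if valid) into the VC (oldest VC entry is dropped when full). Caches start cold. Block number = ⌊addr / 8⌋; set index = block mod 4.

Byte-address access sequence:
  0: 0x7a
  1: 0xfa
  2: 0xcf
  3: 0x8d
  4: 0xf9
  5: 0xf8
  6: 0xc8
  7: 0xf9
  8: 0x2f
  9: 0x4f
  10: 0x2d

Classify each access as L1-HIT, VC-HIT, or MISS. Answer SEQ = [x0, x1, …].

SEQ = [MISS, MISS, MISS, MISS, L1-HIT, L1-HIT, VC-HIT, L1-HIT, MISS, MISS, VC-HIT]

0: 0x7a (blk 15, set 3) → MISS  vc=[]
1: 0xfa (blk 31, set 3) → MISS  vc=[15]
2: 0xcf (blk 25, set 1) → MISS  vc=[15]
3: 0x8d (blk 17, set 1) → MISS  vc=[15, 25]
4: 0xf9 (blk 31, set 3) → L1-HIT  vc=[15, 25]
5: 0xf8 (blk 31, set 3) → L1-HIT  vc=[15, 25]
6: 0xc8 (blk 25, set 1) → VC-HIT  vc=[15, 17]
7: 0xf9 (blk 31, set 3) → L1-HIT  vc=[15, 17]
8: 0x2f (blk 5, set 1) → MISS  vc=[15, 17, 25]
9: 0x4f (blk 9, set 1) → MISS  vc=[15, 17, 25, 5]
10: 0x2d (blk 5, set 1) → VC-HIT  vc=[15, 17, 25, 9]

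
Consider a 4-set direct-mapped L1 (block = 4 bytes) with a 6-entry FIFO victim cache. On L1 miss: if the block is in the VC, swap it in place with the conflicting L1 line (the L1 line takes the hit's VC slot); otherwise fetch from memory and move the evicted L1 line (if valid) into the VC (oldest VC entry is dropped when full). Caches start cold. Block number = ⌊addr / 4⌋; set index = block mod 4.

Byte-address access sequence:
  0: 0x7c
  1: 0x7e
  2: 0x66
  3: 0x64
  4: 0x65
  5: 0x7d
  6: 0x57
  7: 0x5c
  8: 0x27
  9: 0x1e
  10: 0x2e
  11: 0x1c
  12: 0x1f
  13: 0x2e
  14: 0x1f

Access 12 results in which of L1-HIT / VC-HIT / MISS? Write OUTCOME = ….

  [0] addr=0x7c blk=31 s=3: MISS | VC []
  [1] addr=0x7e blk=31 s=3: L1-HIT | VC []
  [2] addr=0x66 blk=25 s=1: MISS | VC []
  [3] addr=0x64 blk=25 s=1: L1-HIT | VC []
  [4] addr=0x65 blk=25 s=1: L1-HIT | VC []
  [5] addr=0x7d blk=31 s=3: L1-HIT | VC []
  [6] addr=0x57 blk=21 s=1: MISS | VC [25]
  [7] addr=0x5c blk=23 s=3: MISS | VC [25, 31]
  [8] addr=0x27 blk=9 s=1: MISS | VC [25, 31, 21]
  [9] addr=0x1e blk=7 s=3: MISS | VC [25, 31, 21, 23]
  [10] addr=0x2e blk=11 s=3: MISS | VC [25, 31, 21, 23, 7]
  [11] addr=0x1c blk=7 s=3: VC-HIT | VC [25, 31, 21, 23, 11]
  [12] addr=0x1f blk=7 s=3: L1-HIT | VC [25, 31, 21, 23, 11]
  [13] addr=0x2e blk=11 s=3: VC-HIT | VC [25, 31, 21, 23, 7]
  [14] addr=0x1f blk=7 s=3: VC-HIT | VC [25, 31, 21, 23, 11]

OUTCOME = L1-HIT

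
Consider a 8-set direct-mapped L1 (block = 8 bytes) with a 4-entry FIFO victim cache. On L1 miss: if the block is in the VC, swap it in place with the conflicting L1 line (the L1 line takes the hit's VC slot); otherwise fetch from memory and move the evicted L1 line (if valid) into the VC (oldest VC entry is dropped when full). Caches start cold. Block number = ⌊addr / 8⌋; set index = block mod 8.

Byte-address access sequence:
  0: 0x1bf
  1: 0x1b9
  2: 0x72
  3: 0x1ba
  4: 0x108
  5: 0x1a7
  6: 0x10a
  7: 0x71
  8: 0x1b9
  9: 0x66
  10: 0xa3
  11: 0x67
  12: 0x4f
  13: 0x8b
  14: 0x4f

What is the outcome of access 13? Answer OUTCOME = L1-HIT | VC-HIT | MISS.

  [0] addr=0x1bf blk=55 s=7: MISS | VC []
  [1] addr=0x1b9 blk=55 s=7: L1-HIT | VC []
  [2] addr=0x72 blk=14 s=6: MISS | VC []
  [3] addr=0x1ba blk=55 s=7: L1-HIT | VC []
  [4] addr=0x108 blk=33 s=1: MISS | VC []
  [5] addr=0x1a7 blk=52 s=4: MISS | VC []
  [6] addr=0x10a blk=33 s=1: L1-HIT | VC []
  [7] addr=0x71 blk=14 s=6: L1-HIT | VC []
  [8] addr=0x1b9 blk=55 s=7: L1-HIT | VC []
  [9] addr=0x66 blk=12 s=4: MISS | VC [52]
  [10] addr=0xa3 blk=20 s=4: MISS | VC [52, 12]
  [11] addr=0x67 blk=12 s=4: VC-HIT | VC [52, 20]
  [12] addr=0x4f blk=9 s=1: MISS | VC [52, 20, 33]
  [13] addr=0x8b blk=17 s=1: MISS | VC [52, 20, 33, 9]
  [14] addr=0x4f blk=9 s=1: VC-HIT | VC [52, 20, 33, 17]

OUTCOME = MISS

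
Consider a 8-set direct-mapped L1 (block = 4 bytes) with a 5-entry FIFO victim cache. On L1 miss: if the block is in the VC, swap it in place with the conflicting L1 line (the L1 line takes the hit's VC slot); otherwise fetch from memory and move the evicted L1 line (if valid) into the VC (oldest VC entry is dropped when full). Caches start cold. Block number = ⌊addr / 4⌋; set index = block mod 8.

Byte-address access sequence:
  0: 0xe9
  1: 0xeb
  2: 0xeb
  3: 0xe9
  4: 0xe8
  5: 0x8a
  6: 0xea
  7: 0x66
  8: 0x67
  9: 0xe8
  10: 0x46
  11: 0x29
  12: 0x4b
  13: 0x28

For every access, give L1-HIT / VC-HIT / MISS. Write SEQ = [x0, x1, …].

SEQ = [MISS, L1-HIT, L1-HIT, L1-HIT, L1-HIT, MISS, VC-HIT, MISS, L1-HIT, L1-HIT, MISS, MISS, MISS, VC-HIT]

  [0] addr=0xe9 blk=58 s=2: MISS | VC []
  [1] addr=0xeb blk=58 s=2: L1-HIT | VC []
  [2] addr=0xeb blk=58 s=2: L1-HIT | VC []
  [3] addr=0xe9 blk=58 s=2: L1-HIT | VC []
  [4] addr=0xe8 blk=58 s=2: L1-HIT | VC []
  [5] addr=0x8a blk=34 s=2: MISS | VC [58]
  [6] addr=0xea blk=58 s=2: VC-HIT | VC [34]
  [7] addr=0x66 blk=25 s=1: MISS | VC [34]
  [8] addr=0x67 blk=25 s=1: L1-HIT | VC [34]
  [9] addr=0xe8 blk=58 s=2: L1-HIT | VC [34]
  [10] addr=0x46 blk=17 s=1: MISS | VC [34, 25]
  [11] addr=0x29 blk=10 s=2: MISS | VC [34, 25, 58]
  [12] addr=0x4b blk=18 s=2: MISS | VC [34, 25, 58, 10]
  [13] addr=0x28 blk=10 s=2: VC-HIT | VC [34, 25, 58, 18]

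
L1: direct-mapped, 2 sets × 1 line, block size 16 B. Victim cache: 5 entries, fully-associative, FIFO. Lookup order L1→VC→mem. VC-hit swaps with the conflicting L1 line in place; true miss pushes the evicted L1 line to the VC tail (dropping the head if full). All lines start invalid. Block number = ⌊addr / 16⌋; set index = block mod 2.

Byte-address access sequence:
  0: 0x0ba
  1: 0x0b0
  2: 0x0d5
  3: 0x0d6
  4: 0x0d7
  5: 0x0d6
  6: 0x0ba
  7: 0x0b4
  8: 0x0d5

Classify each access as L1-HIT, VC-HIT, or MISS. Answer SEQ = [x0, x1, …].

  [0] addr=0xba blk=11 s=1: MISS | VC []
  [1] addr=0xb0 blk=11 s=1: L1-HIT | VC []
  [2] addr=0xd5 blk=13 s=1: MISS | VC [11]
  [3] addr=0xd6 blk=13 s=1: L1-HIT | VC [11]
  [4] addr=0xd7 blk=13 s=1: L1-HIT | VC [11]
  [5] addr=0xd6 blk=13 s=1: L1-HIT | VC [11]
  [6] addr=0xba blk=11 s=1: VC-HIT | VC [13]
  [7] addr=0xb4 blk=11 s=1: L1-HIT | VC [13]
  [8] addr=0xd5 blk=13 s=1: VC-HIT | VC [11]

SEQ = [MISS, L1-HIT, MISS, L1-HIT, L1-HIT, L1-HIT, VC-HIT, L1-HIT, VC-HIT]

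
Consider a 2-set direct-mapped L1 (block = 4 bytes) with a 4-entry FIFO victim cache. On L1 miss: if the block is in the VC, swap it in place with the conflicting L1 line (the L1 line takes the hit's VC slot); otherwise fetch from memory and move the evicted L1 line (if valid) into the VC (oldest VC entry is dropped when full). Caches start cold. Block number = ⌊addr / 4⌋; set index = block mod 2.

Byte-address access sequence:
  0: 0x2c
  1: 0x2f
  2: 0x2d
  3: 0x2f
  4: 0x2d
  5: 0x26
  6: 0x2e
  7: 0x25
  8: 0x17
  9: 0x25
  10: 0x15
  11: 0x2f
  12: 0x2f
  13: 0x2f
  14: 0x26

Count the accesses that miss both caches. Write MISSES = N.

MISSES = 3

  [0] addr=0x2c blk=11 s=1: MISS | VC []
  [1] addr=0x2f blk=11 s=1: L1-HIT | VC []
  [2] addr=0x2d blk=11 s=1: L1-HIT | VC []
  [3] addr=0x2f blk=11 s=1: L1-HIT | VC []
  [4] addr=0x2d blk=11 s=1: L1-HIT | VC []
  [5] addr=0x26 blk=9 s=1: MISS | VC [11]
  [6] addr=0x2e blk=11 s=1: VC-HIT | VC [9]
  [7] addr=0x25 blk=9 s=1: VC-HIT | VC [11]
  [8] addr=0x17 blk=5 s=1: MISS | VC [11, 9]
  [9] addr=0x25 blk=9 s=1: VC-HIT | VC [11, 5]
  [10] addr=0x15 blk=5 s=1: VC-HIT | VC [11, 9]
  [11] addr=0x2f blk=11 s=1: VC-HIT | VC [5, 9]
  [12] addr=0x2f blk=11 s=1: L1-HIT | VC [5, 9]
  [13] addr=0x2f blk=11 s=1: L1-HIT | VC [5, 9]
  [14] addr=0x26 blk=9 s=1: VC-HIT | VC [5, 11]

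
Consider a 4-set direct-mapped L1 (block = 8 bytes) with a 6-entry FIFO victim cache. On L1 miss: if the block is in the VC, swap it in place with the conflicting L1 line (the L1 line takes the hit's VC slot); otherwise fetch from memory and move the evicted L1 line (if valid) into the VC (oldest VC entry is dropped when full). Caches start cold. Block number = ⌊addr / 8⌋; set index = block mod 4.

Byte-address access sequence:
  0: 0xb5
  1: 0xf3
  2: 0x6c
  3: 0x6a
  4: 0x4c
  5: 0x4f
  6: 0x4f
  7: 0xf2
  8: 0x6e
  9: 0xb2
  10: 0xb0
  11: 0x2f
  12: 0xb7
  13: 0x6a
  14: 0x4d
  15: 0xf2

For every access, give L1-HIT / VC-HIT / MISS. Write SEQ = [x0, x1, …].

SEQ = [MISS, MISS, MISS, L1-HIT, MISS, L1-HIT, L1-HIT, L1-HIT, VC-HIT, VC-HIT, L1-HIT, MISS, L1-HIT, VC-HIT, VC-HIT, VC-HIT]

  [0] addr=0xb5 blk=22 s=2: MISS | VC []
  [1] addr=0xf3 blk=30 s=2: MISS | VC [22]
  [2] addr=0x6c blk=13 s=1: MISS | VC [22]
  [3] addr=0x6a blk=13 s=1: L1-HIT | VC [22]
  [4] addr=0x4c blk=9 s=1: MISS | VC [22, 13]
  [5] addr=0x4f blk=9 s=1: L1-HIT | VC [22, 13]
  [6] addr=0x4f blk=9 s=1: L1-HIT | VC [22, 13]
  [7] addr=0xf2 blk=30 s=2: L1-HIT | VC [22, 13]
  [8] addr=0x6e blk=13 s=1: VC-HIT | VC [22, 9]
  [9] addr=0xb2 blk=22 s=2: VC-HIT | VC [30, 9]
  [10] addr=0xb0 blk=22 s=2: L1-HIT | VC [30, 9]
  [11] addr=0x2f blk=5 s=1: MISS | VC [30, 9, 13]
  [12] addr=0xb7 blk=22 s=2: L1-HIT | VC [30, 9, 13]
  [13] addr=0x6a blk=13 s=1: VC-HIT | VC [30, 9, 5]
  [14] addr=0x4d blk=9 s=1: VC-HIT | VC [30, 13, 5]
  [15] addr=0xf2 blk=30 s=2: VC-HIT | VC [22, 13, 5]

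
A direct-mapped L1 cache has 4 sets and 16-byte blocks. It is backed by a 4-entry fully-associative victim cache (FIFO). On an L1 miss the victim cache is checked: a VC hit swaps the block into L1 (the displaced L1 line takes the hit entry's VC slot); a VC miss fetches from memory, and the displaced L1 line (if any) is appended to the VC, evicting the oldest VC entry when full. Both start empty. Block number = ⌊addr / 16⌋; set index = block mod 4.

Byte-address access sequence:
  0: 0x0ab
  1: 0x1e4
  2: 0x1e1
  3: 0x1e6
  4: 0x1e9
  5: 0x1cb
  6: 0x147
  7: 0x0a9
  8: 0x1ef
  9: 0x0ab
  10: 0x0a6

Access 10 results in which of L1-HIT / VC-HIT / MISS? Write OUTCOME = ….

0: 0xab (blk 10, set 2) → MISS  vc=[]
1: 0x1e4 (blk 30, set 2) → MISS  vc=[10]
2: 0x1e1 (blk 30, set 2) → L1-HIT  vc=[10]
3: 0x1e6 (blk 30, set 2) → L1-HIT  vc=[10]
4: 0x1e9 (blk 30, set 2) → L1-HIT  vc=[10]
5: 0x1cb (blk 28, set 0) → MISS  vc=[10]
6: 0x147 (blk 20, set 0) → MISS  vc=[10, 28]
7: 0xa9 (blk 10, set 2) → VC-HIT  vc=[30, 28]
8: 0x1ef (blk 30, set 2) → VC-HIT  vc=[10, 28]
9: 0xab (blk 10, set 2) → VC-HIT  vc=[30, 28]
10: 0xa6 (blk 10, set 2) → L1-HIT  vc=[30, 28]

OUTCOME = L1-HIT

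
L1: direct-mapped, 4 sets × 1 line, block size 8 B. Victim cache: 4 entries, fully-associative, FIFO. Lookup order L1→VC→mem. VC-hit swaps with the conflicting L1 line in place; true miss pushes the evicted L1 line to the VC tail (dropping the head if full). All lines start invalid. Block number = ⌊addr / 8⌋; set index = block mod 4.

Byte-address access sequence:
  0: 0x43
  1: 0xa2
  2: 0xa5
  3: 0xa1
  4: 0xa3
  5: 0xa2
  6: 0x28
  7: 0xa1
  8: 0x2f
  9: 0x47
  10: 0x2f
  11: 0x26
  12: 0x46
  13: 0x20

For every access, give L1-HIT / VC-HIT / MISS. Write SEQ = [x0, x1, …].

SEQ = [MISS, MISS, L1-HIT, L1-HIT, L1-HIT, L1-HIT, MISS, L1-HIT, L1-HIT, VC-HIT, L1-HIT, MISS, VC-HIT, VC-HIT]

  [0] addr=0x43 blk=8 s=0: MISS | VC []
  [1] addr=0xa2 blk=20 s=0: MISS | VC [8]
  [2] addr=0xa5 blk=20 s=0: L1-HIT | VC [8]
  [3] addr=0xa1 blk=20 s=0: L1-HIT | VC [8]
  [4] addr=0xa3 blk=20 s=0: L1-HIT | VC [8]
  [5] addr=0xa2 blk=20 s=0: L1-HIT | VC [8]
  [6] addr=0x28 blk=5 s=1: MISS | VC [8]
  [7] addr=0xa1 blk=20 s=0: L1-HIT | VC [8]
  [8] addr=0x2f blk=5 s=1: L1-HIT | VC [8]
  [9] addr=0x47 blk=8 s=0: VC-HIT | VC [20]
  [10] addr=0x2f blk=5 s=1: L1-HIT | VC [20]
  [11] addr=0x26 blk=4 s=0: MISS | VC [20, 8]
  [12] addr=0x46 blk=8 s=0: VC-HIT | VC [20, 4]
  [13] addr=0x20 blk=4 s=0: VC-HIT | VC [20, 8]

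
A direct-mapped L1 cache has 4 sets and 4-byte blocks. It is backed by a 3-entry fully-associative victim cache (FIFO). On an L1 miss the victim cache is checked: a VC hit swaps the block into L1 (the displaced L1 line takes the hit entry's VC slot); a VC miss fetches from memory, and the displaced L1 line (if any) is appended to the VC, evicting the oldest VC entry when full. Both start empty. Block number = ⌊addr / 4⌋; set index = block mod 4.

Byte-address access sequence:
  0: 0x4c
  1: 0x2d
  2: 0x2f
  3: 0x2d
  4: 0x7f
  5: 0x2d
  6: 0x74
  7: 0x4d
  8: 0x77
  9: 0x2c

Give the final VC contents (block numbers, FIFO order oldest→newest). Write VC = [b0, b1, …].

  [0] addr=0x4c blk=19 s=3: MISS | VC []
  [1] addr=0x2d blk=11 s=3: MISS | VC [19]
  [2] addr=0x2f blk=11 s=3: L1-HIT | VC [19]
  [3] addr=0x2d blk=11 s=3: L1-HIT | VC [19]
  [4] addr=0x7f blk=31 s=3: MISS | VC [19, 11]
  [5] addr=0x2d blk=11 s=3: VC-HIT | VC [19, 31]
  [6] addr=0x74 blk=29 s=1: MISS | VC [19, 31]
  [7] addr=0x4d blk=19 s=3: VC-HIT | VC [11, 31]
  [8] addr=0x77 blk=29 s=1: L1-HIT | VC [11, 31]
  [9] addr=0x2c blk=11 s=3: VC-HIT | VC [19, 31]

VC = [19, 31]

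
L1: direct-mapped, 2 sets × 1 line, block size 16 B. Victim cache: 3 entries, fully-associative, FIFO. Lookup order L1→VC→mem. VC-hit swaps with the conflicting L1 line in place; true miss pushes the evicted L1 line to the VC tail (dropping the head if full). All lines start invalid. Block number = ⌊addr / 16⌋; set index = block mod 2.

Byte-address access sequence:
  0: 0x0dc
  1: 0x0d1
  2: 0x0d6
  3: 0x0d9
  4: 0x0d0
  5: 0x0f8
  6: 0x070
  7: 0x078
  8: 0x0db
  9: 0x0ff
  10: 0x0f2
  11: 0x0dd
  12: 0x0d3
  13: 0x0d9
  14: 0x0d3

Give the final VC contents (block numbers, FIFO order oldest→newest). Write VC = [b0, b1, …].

0: 0xdc (blk 13, set 1) → MISS  vc=[]
1: 0xd1 (blk 13, set 1) → L1-HIT  vc=[]
2: 0xd6 (blk 13, set 1) → L1-HIT  vc=[]
3: 0xd9 (blk 13, set 1) → L1-HIT  vc=[]
4: 0xd0 (blk 13, set 1) → L1-HIT  vc=[]
5: 0xf8 (blk 15, set 1) → MISS  vc=[13]
6: 0x70 (blk 7, set 1) → MISS  vc=[13, 15]
7: 0x78 (blk 7, set 1) → L1-HIT  vc=[13, 15]
8: 0xdb (blk 13, set 1) → VC-HIT  vc=[7, 15]
9: 0xff (blk 15, set 1) → VC-HIT  vc=[7, 13]
10: 0xf2 (blk 15, set 1) → L1-HIT  vc=[7, 13]
11: 0xdd (blk 13, set 1) → VC-HIT  vc=[7, 15]
12: 0xd3 (blk 13, set 1) → L1-HIT  vc=[7, 15]
13: 0xd9 (blk 13, set 1) → L1-HIT  vc=[7, 15]
14: 0xd3 (blk 13, set 1) → L1-HIT  vc=[7, 15]

VC = [7, 15]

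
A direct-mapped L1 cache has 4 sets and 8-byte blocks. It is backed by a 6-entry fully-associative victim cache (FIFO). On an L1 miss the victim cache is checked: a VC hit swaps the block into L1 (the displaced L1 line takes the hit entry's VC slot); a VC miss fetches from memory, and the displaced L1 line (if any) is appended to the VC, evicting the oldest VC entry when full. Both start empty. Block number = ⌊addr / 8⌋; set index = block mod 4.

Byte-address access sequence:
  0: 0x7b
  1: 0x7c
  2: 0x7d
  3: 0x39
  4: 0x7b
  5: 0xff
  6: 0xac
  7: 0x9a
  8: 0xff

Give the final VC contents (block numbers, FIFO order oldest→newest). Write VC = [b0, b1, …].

VC = [7, 15, 19]

#0 0x7b→b15/s3 MISS; vc=[]
#1 0x7c→b15/s3 L1-HIT; vc=[]
#2 0x7d→b15/s3 L1-HIT; vc=[]
#3 0x39→b7/s3 MISS; vc=[15]
#4 0x7b→b15/s3 VC-HIT; vc=[7]
#5 0xff→b31/s3 MISS; vc=[7,15]
#6 0xac→b21/s1 MISS; vc=[7,15]
#7 0x9a→b19/s3 MISS; vc=[7,15,31]
#8 0xff→b31/s3 VC-HIT; vc=[7,15,19]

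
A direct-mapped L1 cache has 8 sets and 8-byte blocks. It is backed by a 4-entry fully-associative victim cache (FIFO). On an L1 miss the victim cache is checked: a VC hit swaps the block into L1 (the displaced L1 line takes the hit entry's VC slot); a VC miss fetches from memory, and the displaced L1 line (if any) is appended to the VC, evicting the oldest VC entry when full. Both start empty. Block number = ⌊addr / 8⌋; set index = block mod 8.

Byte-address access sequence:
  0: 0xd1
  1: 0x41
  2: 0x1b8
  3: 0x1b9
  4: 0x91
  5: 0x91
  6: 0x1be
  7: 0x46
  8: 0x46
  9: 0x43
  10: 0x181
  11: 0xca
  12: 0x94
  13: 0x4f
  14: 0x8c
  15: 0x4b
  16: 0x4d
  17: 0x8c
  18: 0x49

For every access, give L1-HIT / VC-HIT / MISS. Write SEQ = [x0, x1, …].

SEQ = [MISS, MISS, MISS, L1-HIT, MISS, L1-HIT, L1-HIT, L1-HIT, L1-HIT, L1-HIT, MISS, MISS, L1-HIT, MISS, MISS, VC-HIT, L1-HIT, VC-HIT, VC-HIT]

0: 0xd1 (blk 26, set 2) → MISS  vc=[]
1: 0x41 (blk 8, set 0) → MISS  vc=[]
2: 0x1b8 (blk 55, set 7) → MISS  vc=[]
3: 0x1b9 (blk 55, set 7) → L1-HIT  vc=[]
4: 0x91 (blk 18, set 2) → MISS  vc=[26]
5: 0x91 (blk 18, set 2) → L1-HIT  vc=[26]
6: 0x1be (blk 55, set 7) → L1-HIT  vc=[26]
7: 0x46 (blk 8, set 0) → L1-HIT  vc=[26]
8: 0x46 (blk 8, set 0) → L1-HIT  vc=[26]
9: 0x43 (blk 8, set 0) → L1-HIT  vc=[26]
10: 0x181 (blk 48, set 0) → MISS  vc=[26, 8]
11: 0xca (blk 25, set 1) → MISS  vc=[26, 8]
12: 0x94 (blk 18, set 2) → L1-HIT  vc=[26, 8]
13: 0x4f (blk 9, set 1) → MISS  vc=[26, 8, 25]
14: 0x8c (blk 17, set 1) → MISS  vc=[26, 8, 25, 9]
15: 0x4b (blk 9, set 1) → VC-HIT  vc=[26, 8, 25, 17]
16: 0x4d (blk 9, set 1) → L1-HIT  vc=[26, 8, 25, 17]
17: 0x8c (blk 17, set 1) → VC-HIT  vc=[26, 8, 25, 9]
18: 0x49 (blk 9, set 1) → VC-HIT  vc=[26, 8, 25, 17]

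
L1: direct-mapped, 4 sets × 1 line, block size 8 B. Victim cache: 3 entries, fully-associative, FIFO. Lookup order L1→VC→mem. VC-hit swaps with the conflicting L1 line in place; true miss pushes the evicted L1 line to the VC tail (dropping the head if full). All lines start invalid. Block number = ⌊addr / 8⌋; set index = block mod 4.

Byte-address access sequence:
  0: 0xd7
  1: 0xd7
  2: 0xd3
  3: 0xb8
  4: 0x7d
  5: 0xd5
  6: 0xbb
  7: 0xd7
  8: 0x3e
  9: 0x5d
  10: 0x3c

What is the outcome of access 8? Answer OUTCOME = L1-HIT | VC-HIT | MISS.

#0 0xd7→b26/s2 MISS; vc=[]
#1 0xd7→b26/s2 L1-HIT; vc=[]
#2 0xd3→b26/s2 L1-HIT; vc=[]
#3 0xb8→b23/s3 MISS; vc=[]
#4 0x7d→b15/s3 MISS; vc=[23]
#5 0xd5→b26/s2 L1-HIT; vc=[23]
#6 0xbb→b23/s3 VC-HIT; vc=[15]
#7 0xd7→b26/s2 L1-HIT; vc=[15]
#8 0x3e→b7/s3 MISS; vc=[15,23]
#9 0x5d→b11/s3 MISS; vc=[15,23,7]
#10 0x3c→b7/s3 VC-HIT; vc=[15,23,11]

OUTCOME = MISS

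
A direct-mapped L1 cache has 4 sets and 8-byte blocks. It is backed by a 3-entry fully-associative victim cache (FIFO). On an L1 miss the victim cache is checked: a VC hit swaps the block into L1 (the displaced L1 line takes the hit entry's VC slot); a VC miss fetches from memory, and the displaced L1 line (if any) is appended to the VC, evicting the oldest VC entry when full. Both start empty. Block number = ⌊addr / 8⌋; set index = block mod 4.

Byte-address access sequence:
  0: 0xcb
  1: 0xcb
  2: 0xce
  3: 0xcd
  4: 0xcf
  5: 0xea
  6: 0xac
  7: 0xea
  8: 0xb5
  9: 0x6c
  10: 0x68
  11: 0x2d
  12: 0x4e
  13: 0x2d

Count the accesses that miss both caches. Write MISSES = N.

MISSES = 7

#0 0xcb→b25/s1 MISS; vc=[]
#1 0xcb→b25/s1 L1-HIT; vc=[]
#2 0xce→b25/s1 L1-HIT; vc=[]
#3 0xcd→b25/s1 L1-HIT; vc=[]
#4 0xcf→b25/s1 L1-HIT; vc=[]
#5 0xea→b29/s1 MISS; vc=[25]
#6 0xac→b21/s1 MISS; vc=[25,29]
#7 0xea→b29/s1 VC-HIT; vc=[25,21]
#8 0xb5→b22/s2 MISS; vc=[25,21]
#9 0x6c→b13/s1 MISS; vc=[25,21,29]
#10 0x68→b13/s1 L1-HIT; vc=[25,21,29]
#11 0x2d→b5/s1 MISS; vc=[21,29,13]
#12 0x4e→b9/s1 MISS; vc=[29,13,5]
#13 0x2d→b5/s1 VC-HIT; vc=[29,13,9]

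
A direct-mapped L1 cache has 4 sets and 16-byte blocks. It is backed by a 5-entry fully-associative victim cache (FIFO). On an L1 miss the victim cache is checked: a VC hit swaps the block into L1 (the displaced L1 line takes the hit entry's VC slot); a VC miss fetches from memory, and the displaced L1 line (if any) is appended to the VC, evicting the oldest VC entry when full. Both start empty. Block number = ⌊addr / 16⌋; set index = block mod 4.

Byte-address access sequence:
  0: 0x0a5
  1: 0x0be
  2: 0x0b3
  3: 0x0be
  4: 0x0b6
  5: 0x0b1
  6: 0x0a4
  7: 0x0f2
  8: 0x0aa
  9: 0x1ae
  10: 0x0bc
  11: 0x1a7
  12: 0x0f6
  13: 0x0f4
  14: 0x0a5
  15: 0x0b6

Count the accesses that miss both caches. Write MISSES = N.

MISSES = 4

  [0] addr=0xa5 blk=10 s=2: MISS | VC []
  [1] addr=0xbe blk=11 s=3: MISS | VC []
  [2] addr=0xb3 blk=11 s=3: L1-HIT | VC []
  [3] addr=0xbe blk=11 s=3: L1-HIT | VC []
  [4] addr=0xb6 blk=11 s=3: L1-HIT | VC []
  [5] addr=0xb1 blk=11 s=3: L1-HIT | VC []
  [6] addr=0xa4 blk=10 s=2: L1-HIT | VC []
  [7] addr=0xf2 blk=15 s=3: MISS | VC [11]
  [8] addr=0xaa blk=10 s=2: L1-HIT | VC [11]
  [9] addr=0x1ae blk=26 s=2: MISS | VC [11, 10]
  [10] addr=0xbc blk=11 s=3: VC-HIT | VC [15, 10]
  [11] addr=0x1a7 blk=26 s=2: L1-HIT | VC [15, 10]
  [12] addr=0xf6 blk=15 s=3: VC-HIT | VC [11, 10]
  [13] addr=0xf4 blk=15 s=3: L1-HIT | VC [11, 10]
  [14] addr=0xa5 blk=10 s=2: VC-HIT | VC [11, 26]
  [15] addr=0xb6 blk=11 s=3: VC-HIT | VC [15, 26]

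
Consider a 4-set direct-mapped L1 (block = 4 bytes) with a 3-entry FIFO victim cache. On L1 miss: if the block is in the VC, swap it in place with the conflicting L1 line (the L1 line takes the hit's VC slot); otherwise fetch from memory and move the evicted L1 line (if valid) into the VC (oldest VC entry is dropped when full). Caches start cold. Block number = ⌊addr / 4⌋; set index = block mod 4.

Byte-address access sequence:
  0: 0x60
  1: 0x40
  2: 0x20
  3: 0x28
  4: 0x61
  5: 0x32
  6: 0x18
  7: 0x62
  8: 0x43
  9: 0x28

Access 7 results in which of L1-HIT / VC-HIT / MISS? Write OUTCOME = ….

OUTCOME = VC-HIT

  [0] addr=0x60 blk=24 s=0: MISS | VC []
  [1] addr=0x40 blk=16 s=0: MISS | VC [24]
  [2] addr=0x20 blk=8 s=0: MISS | VC [24, 16]
  [3] addr=0x28 blk=10 s=2: MISS | VC [24, 16]
  [4] addr=0x61 blk=24 s=0: VC-HIT | VC [8, 16]
  [5] addr=0x32 blk=12 s=0: MISS | VC [8, 16, 24]
  [6] addr=0x18 blk=6 s=2: MISS | VC [16, 24, 10]
  [7] addr=0x62 blk=24 s=0: VC-HIT | VC [16, 12, 10]
  [8] addr=0x43 blk=16 s=0: VC-HIT | VC [24, 12, 10]
  [9] addr=0x28 blk=10 s=2: VC-HIT | VC [24, 12, 6]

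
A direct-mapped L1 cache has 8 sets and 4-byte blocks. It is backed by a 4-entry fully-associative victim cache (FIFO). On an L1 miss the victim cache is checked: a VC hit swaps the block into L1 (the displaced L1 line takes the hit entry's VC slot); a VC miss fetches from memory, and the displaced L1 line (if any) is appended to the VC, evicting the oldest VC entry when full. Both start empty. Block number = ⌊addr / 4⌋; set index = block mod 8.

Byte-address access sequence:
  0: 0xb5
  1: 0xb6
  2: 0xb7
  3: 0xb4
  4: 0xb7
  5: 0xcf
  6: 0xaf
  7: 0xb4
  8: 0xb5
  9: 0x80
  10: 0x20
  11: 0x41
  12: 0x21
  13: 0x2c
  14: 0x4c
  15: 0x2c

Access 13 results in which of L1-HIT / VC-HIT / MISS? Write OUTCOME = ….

OUTCOME = MISS

0: 0xb5 (blk 45, set 5) → MISS  vc=[]
1: 0xb6 (blk 45, set 5) → L1-HIT  vc=[]
2: 0xb7 (blk 45, set 5) → L1-HIT  vc=[]
3: 0xb4 (blk 45, set 5) → L1-HIT  vc=[]
4: 0xb7 (blk 45, set 5) → L1-HIT  vc=[]
5: 0xcf (blk 51, set 3) → MISS  vc=[]
6: 0xaf (blk 43, set 3) → MISS  vc=[51]
7: 0xb4 (blk 45, set 5) → L1-HIT  vc=[51]
8: 0xb5 (blk 45, set 5) → L1-HIT  vc=[51]
9: 0x80 (blk 32, set 0) → MISS  vc=[51]
10: 0x20 (blk 8, set 0) → MISS  vc=[51, 32]
11: 0x41 (blk 16, set 0) → MISS  vc=[51, 32, 8]
12: 0x21 (blk 8, set 0) → VC-HIT  vc=[51, 32, 16]
13: 0x2c (blk 11, set 3) → MISS  vc=[51, 32, 16, 43]
14: 0x4c (blk 19, set 3) → MISS  vc=[32, 16, 43, 11]
15: 0x2c (blk 11, set 3) → VC-HIT  vc=[32, 16, 43, 19]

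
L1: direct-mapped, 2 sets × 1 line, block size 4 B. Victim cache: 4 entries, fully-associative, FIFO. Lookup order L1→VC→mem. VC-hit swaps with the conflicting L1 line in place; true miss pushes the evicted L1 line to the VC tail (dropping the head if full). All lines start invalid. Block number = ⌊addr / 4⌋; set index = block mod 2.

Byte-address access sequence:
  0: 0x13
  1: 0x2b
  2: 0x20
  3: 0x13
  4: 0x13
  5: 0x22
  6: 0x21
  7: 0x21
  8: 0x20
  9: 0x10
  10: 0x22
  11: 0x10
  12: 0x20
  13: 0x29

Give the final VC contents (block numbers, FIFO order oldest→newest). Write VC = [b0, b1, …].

0: 0x13 (blk 4, set 0) → MISS  vc=[]
1: 0x2b (blk 10, set 0) → MISS  vc=[4]
2: 0x20 (blk 8, set 0) → MISS  vc=[4, 10]
3: 0x13 (blk 4, set 0) → VC-HIT  vc=[8, 10]
4: 0x13 (blk 4, set 0) → L1-HIT  vc=[8, 10]
5: 0x22 (blk 8, set 0) → VC-HIT  vc=[4, 10]
6: 0x21 (blk 8, set 0) → L1-HIT  vc=[4, 10]
7: 0x21 (blk 8, set 0) → L1-HIT  vc=[4, 10]
8: 0x20 (blk 8, set 0) → L1-HIT  vc=[4, 10]
9: 0x10 (blk 4, set 0) → VC-HIT  vc=[8, 10]
10: 0x22 (blk 8, set 0) → VC-HIT  vc=[4, 10]
11: 0x10 (blk 4, set 0) → VC-HIT  vc=[8, 10]
12: 0x20 (blk 8, set 0) → VC-HIT  vc=[4, 10]
13: 0x29 (blk 10, set 0) → VC-HIT  vc=[4, 8]

VC = [4, 8]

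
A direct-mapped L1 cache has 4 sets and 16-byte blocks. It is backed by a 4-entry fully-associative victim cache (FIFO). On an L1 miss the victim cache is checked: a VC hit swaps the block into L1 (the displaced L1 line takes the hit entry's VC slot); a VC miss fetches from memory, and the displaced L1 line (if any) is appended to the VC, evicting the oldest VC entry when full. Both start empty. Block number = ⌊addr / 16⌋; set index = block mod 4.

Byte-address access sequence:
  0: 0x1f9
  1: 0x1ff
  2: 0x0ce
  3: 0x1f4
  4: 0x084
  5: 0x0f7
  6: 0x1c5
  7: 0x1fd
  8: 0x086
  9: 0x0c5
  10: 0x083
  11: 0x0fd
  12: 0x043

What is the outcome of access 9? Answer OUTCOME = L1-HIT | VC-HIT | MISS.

0: 0x1f9 (blk 31, set 3) → MISS  vc=[]
1: 0x1ff (blk 31, set 3) → L1-HIT  vc=[]
2: 0xce (blk 12, set 0) → MISS  vc=[]
3: 0x1f4 (blk 31, set 3) → L1-HIT  vc=[]
4: 0x84 (blk 8, set 0) → MISS  vc=[12]
5: 0xf7 (blk 15, set 3) → MISS  vc=[12, 31]
6: 0x1c5 (blk 28, set 0) → MISS  vc=[12, 31, 8]
7: 0x1fd (blk 31, set 3) → VC-HIT  vc=[12, 15, 8]
8: 0x86 (blk 8, set 0) → VC-HIT  vc=[12, 15, 28]
9: 0xc5 (blk 12, set 0) → VC-HIT  vc=[8, 15, 28]
10: 0x83 (blk 8, set 0) → VC-HIT  vc=[12, 15, 28]
11: 0xfd (blk 15, set 3) → VC-HIT  vc=[12, 31, 28]
12: 0x43 (blk 4, set 0) → MISS  vc=[12, 31, 28, 8]

OUTCOME = VC-HIT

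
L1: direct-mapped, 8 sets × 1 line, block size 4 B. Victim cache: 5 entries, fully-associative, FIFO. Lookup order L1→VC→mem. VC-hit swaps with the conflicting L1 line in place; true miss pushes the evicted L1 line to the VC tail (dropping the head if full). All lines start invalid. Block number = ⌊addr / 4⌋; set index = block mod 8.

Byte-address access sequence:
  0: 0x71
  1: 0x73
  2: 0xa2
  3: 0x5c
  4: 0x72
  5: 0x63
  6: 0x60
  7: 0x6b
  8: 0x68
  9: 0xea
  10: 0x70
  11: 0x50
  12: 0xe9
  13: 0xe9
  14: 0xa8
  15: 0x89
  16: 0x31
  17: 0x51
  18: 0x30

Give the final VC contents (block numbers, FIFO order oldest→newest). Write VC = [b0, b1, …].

VC = [26, 28, 58, 42, 20]

  [0] addr=0x71 blk=28 s=4: MISS | VC []
  [1] addr=0x73 blk=28 s=4: L1-HIT | VC []
  [2] addr=0xa2 blk=40 s=0: MISS | VC []
  [3] addr=0x5c blk=23 s=7: MISS | VC []
  [4] addr=0x72 blk=28 s=4: L1-HIT | VC []
  [5] addr=0x63 blk=24 s=0: MISS | VC [40]
  [6] addr=0x60 blk=24 s=0: L1-HIT | VC [40]
  [7] addr=0x6b blk=26 s=2: MISS | VC [40]
  [8] addr=0x68 blk=26 s=2: L1-HIT | VC [40]
  [9] addr=0xea blk=58 s=2: MISS | VC [40, 26]
  [10] addr=0x70 blk=28 s=4: L1-HIT | VC [40, 26]
  [11] addr=0x50 blk=20 s=4: MISS | VC [40, 26, 28]
  [12] addr=0xe9 blk=58 s=2: L1-HIT | VC [40, 26, 28]
  [13] addr=0xe9 blk=58 s=2: L1-HIT | VC [40, 26, 28]
  [14] addr=0xa8 blk=42 s=2: MISS | VC [40, 26, 28, 58]
  [15] addr=0x89 blk=34 s=2: MISS | VC [40, 26, 28, 58, 42]
  [16] addr=0x31 blk=12 s=4: MISS | VC [26, 28, 58, 42, 20]
  [17] addr=0x51 blk=20 s=4: VC-HIT | VC [26, 28, 58, 42, 12]
  [18] addr=0x30 blk=12 s=4: VC-HIT | VC [26, 28, 58, 42, 20]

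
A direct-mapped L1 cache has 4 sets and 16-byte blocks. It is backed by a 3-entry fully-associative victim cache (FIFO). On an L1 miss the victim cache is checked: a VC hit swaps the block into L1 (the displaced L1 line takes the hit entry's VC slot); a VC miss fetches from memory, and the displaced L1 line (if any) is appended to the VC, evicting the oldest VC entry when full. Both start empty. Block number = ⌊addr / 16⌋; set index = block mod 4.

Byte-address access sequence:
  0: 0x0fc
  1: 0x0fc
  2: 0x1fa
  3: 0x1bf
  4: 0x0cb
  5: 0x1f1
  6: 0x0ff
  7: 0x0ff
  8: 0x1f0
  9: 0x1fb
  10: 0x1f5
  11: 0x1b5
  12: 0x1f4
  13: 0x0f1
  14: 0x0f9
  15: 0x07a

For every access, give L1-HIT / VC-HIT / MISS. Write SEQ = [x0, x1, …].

SEQ = [MISS, L1-HIT, MISS, MISS, MISS, VC-HIT, VC-HIT, L1-HIT, VC-HIT, L1-HIT, L1-HIT, VC-HIT, VC-HIT, VC-HIT, L1-HIT, MISS]

#0 0xfc→b15/s3 MISS; vc=[]
#1 0xfc→b15/s3 L1-HIT; vc=[]
#2 0x1fa→b31/s3 MISS; vc=[15]
#3 0x1bf→b27/s3 MISS; vc=[15,31]
#4 0xcb→b12/s0 MISS; vc=[15,31]
#5 0x1f1→b31/s3 VC-HIT; vc=[15,27]
#6 0xff→b15/s3 VC-HIT; vc=[31,27]
#7 0xff→b15/s3 L1-HIT; vc=[31,27]
#8 0x1f0→b31/s3 VC-HIT; vc=[15,27]
#9 0x1fb→b31/s3 L1-HIT; vc=[15,27]
#10 0x1f5→b31/s3 L1-HIT; vc=[15,27]
#11 0x1b5→b27/s3 VC-HIT; vc=[15,31]
#12 0x1f4→b31/s3 VC-HIT; vc=[15,27]
#13 0xf1→b15/s3 VC-HIT; vc=[31,27]
#14 0xf9→b15/s3 L1-HIT; vc=[31,27]
#15 0x7a→b7/s3 MISS; vc=[31,27,15]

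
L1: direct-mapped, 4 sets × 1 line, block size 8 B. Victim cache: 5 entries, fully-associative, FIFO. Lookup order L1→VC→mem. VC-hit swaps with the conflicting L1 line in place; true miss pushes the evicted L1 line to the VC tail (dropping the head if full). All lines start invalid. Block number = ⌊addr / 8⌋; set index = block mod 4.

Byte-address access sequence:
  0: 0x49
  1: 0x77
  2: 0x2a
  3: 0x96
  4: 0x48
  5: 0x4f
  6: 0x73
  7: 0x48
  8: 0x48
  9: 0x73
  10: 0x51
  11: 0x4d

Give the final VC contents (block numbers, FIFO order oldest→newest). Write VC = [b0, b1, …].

0: 0x49 (blk 9, set 1) → MISS  vc=[]
1: 0x77 (blk 14, set 2) → MISS  vc=[]
2: 0x2a (blk 5, set 1) → MISS  vc=[9]
3: 0x96 (blk 18, set 2) → MISS  vc=[9, 14]
4: 0x48 (blk 9, set 1) → VC-HIT  vc=[5, 14]
5: 0x4f (blk 9, set 1) → L1-HIT  vc=[5, 14]
6: 0x73 (blk 14, set 2) → VC-HIT  vc=[5, 18]
7: 0x48 (blk 9, set 1) → L1-HIT  vc=[5, 18]
8: 0x48 (blk 9, set 1) → L1-HIT  vc=[5, 18]
9: 0x73 (blk 14, set 2) → L1-HIT  vc=[5, 18]
10: 0x51 (blk 10, set 2) → MISS  vc=[5, 18, 14]
11: 0x4d (blk 9, set 1) → L1-HIT  vc=[5, 18, 14]

VC = [5, 18, 14]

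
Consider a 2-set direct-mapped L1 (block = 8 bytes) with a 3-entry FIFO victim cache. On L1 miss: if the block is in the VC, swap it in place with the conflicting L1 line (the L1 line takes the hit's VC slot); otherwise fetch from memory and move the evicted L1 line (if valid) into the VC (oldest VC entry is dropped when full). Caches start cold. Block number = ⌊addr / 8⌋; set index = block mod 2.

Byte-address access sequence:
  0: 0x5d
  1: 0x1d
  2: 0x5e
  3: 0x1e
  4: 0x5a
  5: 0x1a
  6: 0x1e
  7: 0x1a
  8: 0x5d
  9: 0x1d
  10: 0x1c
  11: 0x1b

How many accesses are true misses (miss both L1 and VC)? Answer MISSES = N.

MISSES = 2

  [0] addr=0x5d blk=11 s=1: MISS | VC []
  [1] addr=0x1d blk=3 s=1: MISS | VC [11]
  [2] addr=0x5e blk=11 s=1: VC-HIT | VC [3]
  [3] addr=0x1e blk=3 s=1: VC-HIT | VC [11]
  [4] addr=0x5a blk=11 s=1: VC-HIT | VC [3]
  [5] addr=0x1a blk=3 s=1: VC-HIT | VC [11]
  [6] addr=0x1e blk=3 s=1: L1-HIT | VC [11]
  [7] addr=0x1a blk=3 s=1: L1-HIT | VC [11]
  [8] addr=0x5d blk=11 s=1: VC-HIT | VC [3]
  [9] addr=0x1d blk=3 s=1: VC-HIT | VC [11]
  [10] addr=0x1c blk=3 s=1: L1-HIT | VC [11]
  [11] addr=0x1b blk=3 s=1: L1-HIT | VC [11]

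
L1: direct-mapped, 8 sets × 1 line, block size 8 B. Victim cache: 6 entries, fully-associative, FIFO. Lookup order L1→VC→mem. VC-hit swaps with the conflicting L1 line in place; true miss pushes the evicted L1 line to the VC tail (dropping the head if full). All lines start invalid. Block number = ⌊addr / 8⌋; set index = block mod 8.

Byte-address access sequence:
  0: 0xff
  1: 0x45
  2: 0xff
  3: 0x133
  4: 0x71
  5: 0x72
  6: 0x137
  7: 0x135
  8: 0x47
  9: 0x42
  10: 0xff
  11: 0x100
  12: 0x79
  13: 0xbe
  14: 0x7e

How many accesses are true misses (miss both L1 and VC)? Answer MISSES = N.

  [0] addr=0xff blk=31 s=7: MISS | VC []
  [1] addr=0x45 blk=8 s=0: MISS | VC []
  [2] addr=0xff blk=31 s=7: L1-HIT | VC []
  [3] addr=0x133 blk=38 s=6: MISS | VC []
  [4] addr=0x71 blk=14 s=6: MISS | VC [38]
  [5] addr=0x72 blk=14 s=6: L1-HIT | VC [38]
  [6] addr=0x137 blk=38 s=6: VC-HIT | VC [14]
  [7] addr=0x135 blk=38 s=6: L1-HIT | VC [14]
  [8] addr=0x47 blk=8 s=0: L1-HIT | VC [14]
  [9] addr=0x42 blk=8 s=0: L1-HIT | VC [14]
  [10] addr=0xff blk=31 s=7: L1-HIT | VC [14]
  [11] addr=0x100 blk=32 s=0: MISS | VC [14, 8]
  [12] addr=0x79 blk=15 s=7: MISS | VC [14, 8, 31]
  [13] addr=0xbe blk=23 s=7: MISS | VC [14, 8, 31, 15]
  [14] addr=0x7e blk=15 s=7: VC-HIT | VC [14, 8, 31, 23]

MISSES = 7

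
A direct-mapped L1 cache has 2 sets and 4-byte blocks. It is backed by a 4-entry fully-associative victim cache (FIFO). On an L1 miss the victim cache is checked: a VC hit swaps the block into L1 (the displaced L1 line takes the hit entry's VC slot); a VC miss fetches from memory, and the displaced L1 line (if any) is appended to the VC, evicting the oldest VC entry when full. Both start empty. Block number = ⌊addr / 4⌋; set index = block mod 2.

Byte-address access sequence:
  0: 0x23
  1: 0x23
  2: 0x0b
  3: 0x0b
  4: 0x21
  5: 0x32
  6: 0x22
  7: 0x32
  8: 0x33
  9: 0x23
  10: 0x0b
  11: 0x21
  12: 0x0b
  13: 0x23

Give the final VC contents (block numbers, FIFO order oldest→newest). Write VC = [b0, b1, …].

VC = [2, 12]

  [0] addr=0x23 blk=8 s=0: MISS | VC []
  [1] addr=0x23 blk=8 s=0: L1-HIT | VC []
  [2] addr=0xb blk=2 s=0: MISS | VC [8]
  [3] addr=0xb blk=2 s=0: L1-HIT | VC [8]
  [4] addr=0x21 blk=8 s=0: VC-HIT | VC [2]
  [5] addr=0x32 blk=12 s=0: MISS | VC [2, 8]
  [6] addr=0x22 blk=8 s=0: VC-HIT | VC [2, 12]
  [7] addr=0x32 blk=12 s=0: VC-HIT | VC [2, 8]
  [8] addr=0x33 blk=12 s=0: L1-HIT | VC [2, 8]
  [9] addr=0x23 blk=8 s=0: VC-HIT | VC [2, 12]
  [10] addr=0xb blk=2 s=0: VC-HIT | VC [8, 12]
  [11] addr=0x21 blk=8 s=0: VC-HIT | VC [2, 12]
  [12] addr=0xb blk=2 s=0: VC-HIT | VC [8, 12]
  [13] addr=0x23 blk=8 s=0: VC-HIT | VC [2, 12]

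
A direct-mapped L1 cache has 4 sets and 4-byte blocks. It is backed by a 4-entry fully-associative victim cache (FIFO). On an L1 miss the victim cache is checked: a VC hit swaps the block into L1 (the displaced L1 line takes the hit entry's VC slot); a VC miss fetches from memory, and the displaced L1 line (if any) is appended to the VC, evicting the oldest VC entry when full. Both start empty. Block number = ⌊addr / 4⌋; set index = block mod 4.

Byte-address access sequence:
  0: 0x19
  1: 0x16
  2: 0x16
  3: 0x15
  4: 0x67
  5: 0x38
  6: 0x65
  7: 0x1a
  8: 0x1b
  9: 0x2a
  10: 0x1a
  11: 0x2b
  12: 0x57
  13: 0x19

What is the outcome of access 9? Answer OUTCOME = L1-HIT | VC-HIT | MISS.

OUTCOME = MISS

#0 0x19→b6/s2 MISS; vc=[]
#1 0x16→b5/s1 MISS; vc=[]
#2 0x16→b5/s1 L1-HIT; vc=[]
#3 0x15→b5/s1 L1-HIT; vc=[]
#4 0x67→b25/s1 MISS; vc=[5]
#5 0x38→b14/s2 MISS; vc=[5,6]
#6 0x65→b25/s1 L1-HIT; vc=[5,6]
#7 0x1a→b6/s2 VC-HIT; vc=[5,14]
#8 0x1b→b6/s2 L1-HIT; vc=[5,14]
#9 0x2a→b10/s2 MISS; vc=[5,14,6]
#10 0x1a→b6/s2 VC-HIT; vc=[5,14,10]
#11 0x2b→b10/s2 VC-HIT; vc=[5,14,6]
#12 0x57→b21/s1 MISS; vc=[5,14,6,25]
#13 0x19→b6/s2 VC-HIT; vc=[5,14,10,25]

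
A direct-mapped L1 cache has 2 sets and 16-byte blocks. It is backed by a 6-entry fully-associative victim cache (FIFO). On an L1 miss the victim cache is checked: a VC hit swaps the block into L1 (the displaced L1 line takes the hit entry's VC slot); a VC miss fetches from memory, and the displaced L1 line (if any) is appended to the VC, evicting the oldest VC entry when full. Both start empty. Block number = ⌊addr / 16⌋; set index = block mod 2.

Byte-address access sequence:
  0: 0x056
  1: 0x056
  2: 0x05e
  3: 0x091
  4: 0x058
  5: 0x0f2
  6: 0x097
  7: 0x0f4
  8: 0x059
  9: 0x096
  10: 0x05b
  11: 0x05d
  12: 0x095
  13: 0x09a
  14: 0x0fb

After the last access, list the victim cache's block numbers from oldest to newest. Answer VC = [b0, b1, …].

0: 0x56 (blk 5, set 1) → MISS  vc=[]
1: 0x56 (blk 5, set 1) → L1-HIT  vc=[]
2: 0x5e (blk 5, set 1) → L1-HIT  vc=[]
3: 0x91 (blk 9, set 1) → MISS  vc=[5]
4: 0x58 (blk 5, set 1) → VC-HIT  vc=[9]
5: 0xf2 (blk 15, set 1) → MISS  vc=[9, 5]
6: 0x97 (blk 9, set 1) → VC-HIT  vc=[15, 5]
7: 0xf4 (blk 15, set 1) → VC-HIT  vc=[9, 5]
8: 0x59 (blk 5, set 1) → VC-HIT  vc=[9, 15]
9: 0x96 (blk 9, set 1) → VC-HIT  vc=[5, 15]
10: 0x5b (blk 5, set 1) → VC-HIT  vc=[9, 15]
11: 0x5d (blk 5, set 1) → L1-HIT  vc=[9, 15]
12: 0x95 (blk 9, set 1) → VC-HIT  vc=[5, 15]
13: 0x9a (blk 9, set 1) → L1-HIT  vc=[5, 15]
14: 0xfb (blk 15, set 1) → VC-HIT  vc=[5, 9]

VC = [5, 9]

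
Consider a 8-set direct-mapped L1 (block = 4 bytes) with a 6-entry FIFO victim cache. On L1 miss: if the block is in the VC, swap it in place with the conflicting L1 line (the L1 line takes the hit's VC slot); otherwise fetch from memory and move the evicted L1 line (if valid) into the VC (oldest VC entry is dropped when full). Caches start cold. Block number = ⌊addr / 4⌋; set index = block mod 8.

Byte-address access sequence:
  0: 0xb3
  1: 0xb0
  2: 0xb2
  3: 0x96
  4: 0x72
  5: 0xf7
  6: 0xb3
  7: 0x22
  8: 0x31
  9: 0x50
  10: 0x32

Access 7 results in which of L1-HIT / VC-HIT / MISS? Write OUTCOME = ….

OUTCOME = MISS

0: 0xb3 (blk 44, set 4) → MISS  vc=[]
1: 0xb0 (blk 44, set 4) → L1-HIT  vc=[]
2: 0xb2 (blk 44, set 4) → L1-HIT  vc=[]
3: 0x96 (blk 37, set 5) → MISS  vc=[]
4: 0x72 (blk 28, set 4) → MISS  vc=[44]
5: 0xf7 (blk 61, set 5) → MISS  vc=[44, 37]
6: 0xb3 (blk 44, set 4) → VC-HIT  vc=[28, 37]
7: 0x22 (blk 8, set 0) → MISS  vc=[28, 37]
8: 0x31 (blk 12, set 4) → MISS  vc=[28, 37, 44]
9: 0x50 (blk 20, set 4) → MISS  vc=[28, 37, 44, 12]
10: 0x32 (blk 12, set 4) → VC-HIT  vc=[28, 37, 44, 20]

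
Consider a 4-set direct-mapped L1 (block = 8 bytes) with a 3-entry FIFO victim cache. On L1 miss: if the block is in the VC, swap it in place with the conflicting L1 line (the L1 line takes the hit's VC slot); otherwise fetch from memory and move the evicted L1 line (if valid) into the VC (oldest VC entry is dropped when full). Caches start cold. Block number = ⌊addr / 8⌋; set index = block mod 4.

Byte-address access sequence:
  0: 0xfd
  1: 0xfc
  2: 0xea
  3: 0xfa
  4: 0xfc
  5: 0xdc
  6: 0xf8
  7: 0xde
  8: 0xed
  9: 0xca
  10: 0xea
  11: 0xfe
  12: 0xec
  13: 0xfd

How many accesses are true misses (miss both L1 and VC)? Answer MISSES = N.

MISSES = 4

  [0] addr=0xfd blk=31 s=3: MISS | VC []
  [1] addr=0xfc blk=31 s=3: L1-HIT | VC []
  [2] addr=0xea blk=29 s=1: MISS | VC []
  [3] addr=0xfa blk=31 s=3: L1-HIT | VC []
  [4] addr=0xfc blk=31 s=3: L1-HIT | VC []
  [5] addr=0xdc blk=27 s=3: MISS | VC [31]
  [6] addr=0xf8 blk=31 s=3: VC-HIT | VC [27]
  [7] addr=0xde blk=27 s=3: VC-HIT | VC [31]
  [8] addr=0xed blk=29 s=1: L1-HIT | VC [31]
  [9] addr=0xca blk=25 s=1: MISS | VC [31, 29]
  [10] addr=0xea blk=29 s=1: VC-HIT | VC [31, 25]
  [11] addr=0xfe blk=31 s=3: VC-HIT | VC [27, 25]
  [12] addr=0xec blk=29 s=1: L1-HIT | VC [27, 25]
  [13] addr=0xfd blk=31 s=3: L1-HIT | VC [27, 25]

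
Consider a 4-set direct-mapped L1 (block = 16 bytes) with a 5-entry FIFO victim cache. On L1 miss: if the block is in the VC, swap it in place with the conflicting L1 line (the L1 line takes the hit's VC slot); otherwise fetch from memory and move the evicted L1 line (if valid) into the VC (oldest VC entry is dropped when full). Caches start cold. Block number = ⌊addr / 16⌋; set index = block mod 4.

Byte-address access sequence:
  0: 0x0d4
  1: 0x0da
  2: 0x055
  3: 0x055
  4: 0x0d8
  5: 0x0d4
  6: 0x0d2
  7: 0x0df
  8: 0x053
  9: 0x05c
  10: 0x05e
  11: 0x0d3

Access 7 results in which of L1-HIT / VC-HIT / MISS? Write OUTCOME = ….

OUTCOME = L1-HIT

0: 0xd4 (blk 13, set 1) → MISS  vc=[]
1: 0xda (blk 13, set 1) → L1-HIT  vc=[]
2: 0x55 (blk 5, set 1) → MISS  vc=[13]
3: 0x55 (blk 5, set 1) → L1-HIT  vc=[13]
4: 0xd8 (blk 13, set 1) → VC-HIT  vc=[5]
5: 0xd4 (blk 13, set 1) → L1-HIT  vc=[5]
6: 0xd2 (blk 13, set 1) → L1-HIT  vc=[5]
7: 0xdf (blk 13, set 1) → L1-HIT  vc=[5]
8: 0x53 (blk 5, set 1) → VC-HIT  vc=[13]
9: 0x5c (blk 5, set 1) → L1-HIT  vc=[13]
10: 0x5e (blk 5, set 1) → L1-HIT  vc=[13]
11: 0xd3 (blk 13, set 1) → VC-HIT  vc=[5]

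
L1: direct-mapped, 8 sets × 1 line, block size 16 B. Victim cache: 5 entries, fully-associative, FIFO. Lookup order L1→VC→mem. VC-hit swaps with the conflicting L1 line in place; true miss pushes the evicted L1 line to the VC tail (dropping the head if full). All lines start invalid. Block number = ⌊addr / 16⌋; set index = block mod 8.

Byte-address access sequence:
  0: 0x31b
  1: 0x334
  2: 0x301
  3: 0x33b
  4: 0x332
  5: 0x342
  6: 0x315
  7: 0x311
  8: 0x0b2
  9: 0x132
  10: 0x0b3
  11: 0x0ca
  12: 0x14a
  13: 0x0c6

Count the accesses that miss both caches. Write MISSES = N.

  [0] addr=0x31b blk=49 s=1: MISS | VC []
  [1] addr=0x334 blk=51 s=3: MISS | VC []
  [2] addr=0x301 blk=48 s=0: MISS | VC []
  [3] addr=0x33b blk=51 s=3: L1-HIT | VC []
  [4] addr=0x332 blk=51 s=3: L1-HIT | VC []
  [5] addr=0x342 blk=52 s=4: MISS | VC []
  [6] addr=0x315 blk=49 s=1: L1-HIT | VC []
  [7] addr=0x311 blk=49 s=1: L1-HIT | VC []
  [8] addr=0xb2 blk=11 s=3: MISS | VC [51]
  [9] addr=0x132 blk=19 s=3: MISS | VC [51, 11]
  [10] addr=0xb3 blk=11 s=3: VC-HIT | VC [51, 19]
  [11] addr=0xca blk=12 s=4: MISS | VC [51, 19, 52]
  [12] addr=0x14a blk=20 s=4: MISS | VC [51, 19, 52, 12]
  [13] addr=0xc6 blk=12 s=4: VC-HIT | VC [51, 19, 52, 20]

MISSES = 8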